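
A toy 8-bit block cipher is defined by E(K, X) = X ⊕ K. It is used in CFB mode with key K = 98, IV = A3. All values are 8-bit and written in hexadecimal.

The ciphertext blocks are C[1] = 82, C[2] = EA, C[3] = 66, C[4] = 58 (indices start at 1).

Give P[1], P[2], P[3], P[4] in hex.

P[1] = B9, P[2] = F0, P[3] = 14, P[4] = A6

CFB decryption: P_i = C_i ⊕ E(K, C_{i−1}), with C_{0} = IV.
P[1]: E(K, A3) = 3B; 82 ⊕ 3B = B9.
P[2]: E(K, 82) = 1A; EA ⊕ 1A = F0.
P[3]: E(K, EA) = 72; 66 ⊕ 72 = 14.
P[4]: E(K, 66) = FE; 58 ⊕ FE = A6.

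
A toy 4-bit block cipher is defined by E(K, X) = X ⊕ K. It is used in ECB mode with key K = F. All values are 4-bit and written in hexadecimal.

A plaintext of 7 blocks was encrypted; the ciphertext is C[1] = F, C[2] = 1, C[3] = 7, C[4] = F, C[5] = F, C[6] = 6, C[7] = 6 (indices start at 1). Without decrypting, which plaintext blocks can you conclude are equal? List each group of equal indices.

ECB encrypts each block independently with the same key, so equal ciphertext blocks imply equal plaintext blocks.
C[1] = C[4] = C[5] = F, so P[1] = P[4] = P[5].
C[6] = C[7] = 6, so P[6] = P[7].

P[1] = P[4] = P[5]; P[6] = P[7]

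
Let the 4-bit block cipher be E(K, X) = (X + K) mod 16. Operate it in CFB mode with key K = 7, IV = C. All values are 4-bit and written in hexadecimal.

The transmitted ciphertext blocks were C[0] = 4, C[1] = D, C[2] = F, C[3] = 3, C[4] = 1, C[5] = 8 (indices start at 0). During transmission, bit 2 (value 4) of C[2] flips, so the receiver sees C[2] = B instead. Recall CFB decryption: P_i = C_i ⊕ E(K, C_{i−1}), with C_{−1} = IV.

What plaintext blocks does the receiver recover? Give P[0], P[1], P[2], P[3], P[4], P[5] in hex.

Only C[2] changed, to B. In CFB, a change in C_i flips the same bit in P_i and garbles P_{i+1}. Decrypting the received ciphertext:
P[0]: E(K, C) = 3; 4 ⊕ 3 = 7.
P[1]: E(K, 4) = B; D ⊕ B = 6.
P[2]: E(K, D) = 4; B ⊕ 4 = F.
P[3]: E(K, B) = 2; 3 ⊕ 2 = 1.
P[4]: E(K, 3) = A; 1 ⊕ A = B.
P[5]: E(K, 1) = 8; 8 ⊕ 8 = 0.
Blocks that differ from the original plaintext: P[2], P[3].

P[0] = 7, P[1] = 6, P[2] = F, P[3] = 1, P[4] = B, P[5] = 0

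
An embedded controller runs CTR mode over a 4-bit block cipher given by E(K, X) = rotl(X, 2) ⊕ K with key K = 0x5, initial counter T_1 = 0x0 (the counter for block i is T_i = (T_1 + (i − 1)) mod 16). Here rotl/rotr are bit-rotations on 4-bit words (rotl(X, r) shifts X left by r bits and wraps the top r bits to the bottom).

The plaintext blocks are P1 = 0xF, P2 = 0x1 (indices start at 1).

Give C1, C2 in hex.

CTR encryption: S_i = E(K, T_i) where T_i is the counter for block i; C_i = P_i ⊕ S_i.
C1: T = 0x0, S = E(K, T) = 0x5; 0xF ⊕ 0x5 = 0xA.
C2: T = 0x1, S = E(K, T) = 0x1; 0x1 ⊕ 0x1 = 0x0.

C1 = 0xA, C2 = 0x0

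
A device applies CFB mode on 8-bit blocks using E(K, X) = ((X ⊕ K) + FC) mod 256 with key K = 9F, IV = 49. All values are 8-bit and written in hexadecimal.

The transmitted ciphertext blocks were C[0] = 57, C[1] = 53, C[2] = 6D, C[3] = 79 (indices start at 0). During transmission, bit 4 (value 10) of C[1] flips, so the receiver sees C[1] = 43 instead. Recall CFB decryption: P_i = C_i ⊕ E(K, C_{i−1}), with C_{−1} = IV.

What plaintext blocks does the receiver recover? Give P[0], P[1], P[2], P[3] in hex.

Only C[1] changed, to 43. In CFB, a change in C_i flips the same bit in P_i and garbles P_{i+1}. Decrypting the received ciphertext:
P[0]: E(K, 49) = D2; 57 ⊕ D2 = 85.
P[1]: E(K, 57) = C4; 43 ⊕ C4 = 87.
P[2]: E(K, 43) = D8; 6D ⊕ D8 = B5.
P[3]: E(K, 6D) = EE; 79 ⊕ EE = 97.
Blocks that differ from the original plaintext: P[1], P[2].

P[0] = 85, P[1] = 87, P[2] = B5, P[3] = 97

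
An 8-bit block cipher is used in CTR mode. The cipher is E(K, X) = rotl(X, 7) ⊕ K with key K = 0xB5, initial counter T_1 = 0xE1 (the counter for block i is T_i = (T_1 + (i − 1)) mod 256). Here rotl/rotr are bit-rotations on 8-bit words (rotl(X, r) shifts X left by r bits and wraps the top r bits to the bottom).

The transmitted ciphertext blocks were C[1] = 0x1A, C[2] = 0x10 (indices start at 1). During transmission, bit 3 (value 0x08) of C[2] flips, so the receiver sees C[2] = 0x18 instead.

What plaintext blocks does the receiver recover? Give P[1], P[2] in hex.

P[1] = 0x5F, P[2] = 0xDC

CTR decryption: S_i = E(K, T_i) where T_i is the counter for block i; P_i = C_i ⊕ S_i.
Only C[2] changed, to 0x18. In CTR, a change in C_i flips the same bit in P_i only; the keystream is unaffected. Decrypting the received ciphertext:
P[1]: T = 0xE1, S = E(K, T) = 0x45; 0x1A ⊕ 0x45 = 0x5F.
P[2]: T = 0xE2, S = E(K, T) = 0xC4; 0x18 ⊕ 0xC4 = 0xDC.
Blocks that differ from the original plaintext: P[2].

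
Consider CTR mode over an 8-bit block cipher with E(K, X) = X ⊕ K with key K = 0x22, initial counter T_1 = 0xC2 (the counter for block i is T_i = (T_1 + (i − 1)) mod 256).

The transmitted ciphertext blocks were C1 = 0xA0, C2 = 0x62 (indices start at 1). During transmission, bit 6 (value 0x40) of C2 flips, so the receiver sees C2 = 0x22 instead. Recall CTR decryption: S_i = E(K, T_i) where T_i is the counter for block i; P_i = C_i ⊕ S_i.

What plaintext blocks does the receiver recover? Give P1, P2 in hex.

Only C2 changed, to 0x22. In CTR, a change in C_i flips the same bit in P_i only; the keystream is unaffected. Decrypting the received ciphertext:
P1: T = 0xC2, S = E(K, T) = 0xE0; 0xA0 ⊕ 0xE0 = 0x40.
P2: T = 0xC3, S = E(K, T) = 0xE1; 0x22 ⊕ 0xE1 = 0xC3.
Blocks that differ from the original plaintext: P2.

P1 = 0x40, P2 = 0xC3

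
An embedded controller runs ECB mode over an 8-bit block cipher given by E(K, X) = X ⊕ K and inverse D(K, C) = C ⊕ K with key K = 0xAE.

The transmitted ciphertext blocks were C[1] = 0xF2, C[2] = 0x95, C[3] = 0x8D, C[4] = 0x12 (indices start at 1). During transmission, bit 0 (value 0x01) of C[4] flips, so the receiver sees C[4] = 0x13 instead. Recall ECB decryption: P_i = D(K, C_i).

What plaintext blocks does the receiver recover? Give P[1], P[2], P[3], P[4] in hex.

Only C[4] changed, to 0x13. In ECB, a change in C_i affects only P_i. Decrypting the received ciphertext:
P[1]: D(K, 0xF2) = 0x5C.
P[2]: D(K, 0x95) = 0x3B.
P[3]: D(K, 0x8D) = 0x23.
P[4]: D(K, 0x13) = 0xBD.
Blocks that differ from the original plaintext: P[4].

P[1] = 0x5C, P[2] = 0x3B, P[3] = 0x23, P[4] = 0xBD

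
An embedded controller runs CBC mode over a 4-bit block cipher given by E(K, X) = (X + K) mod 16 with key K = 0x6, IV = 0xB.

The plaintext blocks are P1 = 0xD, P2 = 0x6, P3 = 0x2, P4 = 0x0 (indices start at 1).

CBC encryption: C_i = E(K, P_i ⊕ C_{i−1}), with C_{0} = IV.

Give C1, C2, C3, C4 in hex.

C1 = 0xC, C2 = 0x0, C3 = 0x8, C4 = 0xE

C1: P1 ⊕ 0xB = 0x6; E(K, 0x6) = 0xC.
C2: P2 ⊕ 0xC = 0xA; E(K, 0xA) = 0x0.
C3: P3 ⊕ 0x0 = 0x2; E(K, 0x2) = 0x8.
C4: P4 ⊕ 0x8 = 0x8; E(K, 0x8) = 0xE.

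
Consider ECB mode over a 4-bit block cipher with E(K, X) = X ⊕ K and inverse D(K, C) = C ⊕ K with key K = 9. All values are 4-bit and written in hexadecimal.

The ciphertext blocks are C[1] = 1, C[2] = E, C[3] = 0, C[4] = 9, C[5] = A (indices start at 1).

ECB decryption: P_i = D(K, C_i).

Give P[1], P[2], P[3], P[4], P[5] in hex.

P[1]: D(K, 1) = 8.
P[2]: D(K, E) = 7.
P[3]: D(K, 0) = 9.
P[4]: D(K, 9) = 0.
P[5]: D(K, A) = 3.

P[1] = 8, P[2] = 7, P[3] = 9, P[4] = 0, P[5] = 3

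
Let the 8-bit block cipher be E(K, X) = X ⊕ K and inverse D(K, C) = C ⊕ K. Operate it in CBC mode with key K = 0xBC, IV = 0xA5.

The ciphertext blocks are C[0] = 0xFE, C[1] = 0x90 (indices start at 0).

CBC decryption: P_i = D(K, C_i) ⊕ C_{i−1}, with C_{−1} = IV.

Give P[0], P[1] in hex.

P[0] = 0xE7, P[1] = 0xD2

P[0]: D(K, 0xFE) = 0x42; 0x42 ⊕ 0xA5 = 0xE7.
P[1]: D(K, 0x90) = 0x2C; 0x2C ⊕ 0xFE = 0xD2.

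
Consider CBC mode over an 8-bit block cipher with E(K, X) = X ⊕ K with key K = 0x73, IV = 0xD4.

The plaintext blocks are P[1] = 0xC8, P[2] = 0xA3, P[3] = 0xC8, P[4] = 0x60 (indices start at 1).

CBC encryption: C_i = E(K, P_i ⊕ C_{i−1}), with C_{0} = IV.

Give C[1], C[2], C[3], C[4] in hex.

C[1]: P[1] ⊕ 0xD4 = 0x1C; E(K, 0x1C) = 0x6F.
C[2]: P[2] ⊕ 0x6F = 0xCC; E(K, 0xCC) = 0xBF.
C[3]: P[3] ⊕ 0xBF = 0x77; E(K, 0x77) = 0x04.
C[4]: P[4] ⊕ 0x04 = 0x64; E(K, 0x64) = 0x17.

C[1] = 0x6F, C[2] = 0xBF, C[3] = 0x04, C[4] = 0x17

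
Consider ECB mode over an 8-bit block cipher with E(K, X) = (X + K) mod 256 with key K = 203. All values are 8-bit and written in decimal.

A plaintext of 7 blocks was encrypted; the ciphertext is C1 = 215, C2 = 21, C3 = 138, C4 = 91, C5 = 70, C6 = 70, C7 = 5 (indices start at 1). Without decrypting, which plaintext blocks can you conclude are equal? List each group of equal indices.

P5 = P6

ECB encrypts each block independently with the same key, so equal ciphertext blocks imply equal plaintext blocks.
C5 = C6 = 70, so P5 = P6.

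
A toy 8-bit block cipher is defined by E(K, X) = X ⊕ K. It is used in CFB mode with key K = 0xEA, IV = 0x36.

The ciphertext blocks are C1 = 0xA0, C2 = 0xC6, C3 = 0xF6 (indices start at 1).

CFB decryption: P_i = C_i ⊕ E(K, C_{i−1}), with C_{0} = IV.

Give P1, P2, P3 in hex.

P1 = 0x7C, P2 = 0x8C, P3 = 0xDA

P1: E(K, 0x36) = 0xDC; 0xA0 ⊕ 0xDC = 0x7C.
P2: E(K, 0xA0) = 0x4A; 0xC6 ⊕ 0x4A = 0x8C.
P3: E(K, 0xC6) = 0x2C; 0xF6 ⊕ 0x2C = 0xDA.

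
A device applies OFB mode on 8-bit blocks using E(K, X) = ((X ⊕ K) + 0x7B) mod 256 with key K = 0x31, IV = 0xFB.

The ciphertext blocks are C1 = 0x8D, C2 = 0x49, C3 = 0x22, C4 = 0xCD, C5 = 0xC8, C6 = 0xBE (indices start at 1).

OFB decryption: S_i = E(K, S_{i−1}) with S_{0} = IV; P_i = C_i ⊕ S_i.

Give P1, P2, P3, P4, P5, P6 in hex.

P1: S = E(K, 0xFB) = 0x45; 0x8D ⊕ 0x45 = 0xC8.
P2: S = E(K, 0x45) = 0xEF; 0x49 ⊕ 0xEF = 0xA6.
P3: S = E(K, 0xEF) = 0x59; 0x22 ⊕ 0x59 = 0x7B.
P4: S = E(K, 0x59) = 0xE3; 0xCD ⊕ 0xE3 = 0x2E.
P5: S = E(K, 0xE3) = 0x4D; 0xC8 ⊕ 0x4D = 0x85.
P6: S = E(K, 0x4D) = 0xF7; 0xBE ⊕ 0xF7 = 0x49.

P1 = 0xC8, P2 = 0xA6, P3 = 0x7B, P4 = 0x2E, P5 = 0x85, P6 = 0x49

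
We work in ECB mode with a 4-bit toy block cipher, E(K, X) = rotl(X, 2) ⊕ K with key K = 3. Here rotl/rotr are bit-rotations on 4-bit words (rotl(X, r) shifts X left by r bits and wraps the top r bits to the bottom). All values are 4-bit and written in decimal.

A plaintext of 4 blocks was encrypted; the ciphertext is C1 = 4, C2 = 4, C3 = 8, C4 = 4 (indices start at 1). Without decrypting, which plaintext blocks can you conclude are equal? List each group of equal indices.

P1 = P2 = P4

ECB encrypts each block independently with the same key, so equal ciphertext blocks imply equal plaintext blocks.
C1 = C2 = C4 = 4, so P1 = P2 = P4.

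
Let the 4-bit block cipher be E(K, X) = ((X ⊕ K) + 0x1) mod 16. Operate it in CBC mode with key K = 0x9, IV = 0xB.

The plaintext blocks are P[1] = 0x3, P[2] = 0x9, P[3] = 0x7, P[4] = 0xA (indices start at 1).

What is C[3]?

C[3] = 0xE

CBC encryption: C_i = E(K, P_i ⊕ C_{i−1}), with C_{0} = IV.
C[1]: P[1] ⊕ 0xB = 0x8; E(K, 0x8) = 0x2.
C[2]: P[2] ⊕ 0x2 = 0xB; E(K, 0xB) = 0x3.
C[3]: P[3] ⊕ 0x3 = 0x4; E(K, 0x4) = 0xE.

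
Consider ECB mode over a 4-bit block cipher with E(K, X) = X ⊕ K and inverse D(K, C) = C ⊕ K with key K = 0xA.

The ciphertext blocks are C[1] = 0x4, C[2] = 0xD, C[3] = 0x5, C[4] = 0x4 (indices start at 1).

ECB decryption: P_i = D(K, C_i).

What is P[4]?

P[4]: D(K, 0x4) = 0xE.

P[4] = 0xE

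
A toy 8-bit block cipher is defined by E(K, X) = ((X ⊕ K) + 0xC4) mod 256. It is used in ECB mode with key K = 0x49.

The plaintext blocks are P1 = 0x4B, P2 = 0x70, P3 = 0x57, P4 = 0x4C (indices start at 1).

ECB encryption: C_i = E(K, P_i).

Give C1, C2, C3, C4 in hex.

C1 = 0xC6, C2 = 0xFD, C3 = 0xE2, C4 = 0xC9

C1: E(K, 0x4B) = 0xC6.
C2: E(K, 0x70) = 0xFD.
C3: E(K, 0x57) = 0xE2.
C4: E(K, 0x4C) = 0xC9.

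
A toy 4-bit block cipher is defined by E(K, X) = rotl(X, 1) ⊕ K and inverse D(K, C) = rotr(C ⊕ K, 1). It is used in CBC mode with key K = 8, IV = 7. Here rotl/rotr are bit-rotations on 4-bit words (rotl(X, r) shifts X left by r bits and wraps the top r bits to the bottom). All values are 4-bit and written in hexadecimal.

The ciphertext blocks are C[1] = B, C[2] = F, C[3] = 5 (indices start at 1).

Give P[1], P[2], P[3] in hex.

CBC decryption: P_i = D(K, C_i) ⊕ C_{i−1}, with C_{0} = IV.
P[1]: D(K, B) = 9; 9 ⊕ 7 = E.
P[2]: D(K, F) = B; B ⊕ B = 0.
P[3]: D(K, 5) = E; E ⊕ F = 1.

P[1] = E, P[2] = 0, P[3] = 1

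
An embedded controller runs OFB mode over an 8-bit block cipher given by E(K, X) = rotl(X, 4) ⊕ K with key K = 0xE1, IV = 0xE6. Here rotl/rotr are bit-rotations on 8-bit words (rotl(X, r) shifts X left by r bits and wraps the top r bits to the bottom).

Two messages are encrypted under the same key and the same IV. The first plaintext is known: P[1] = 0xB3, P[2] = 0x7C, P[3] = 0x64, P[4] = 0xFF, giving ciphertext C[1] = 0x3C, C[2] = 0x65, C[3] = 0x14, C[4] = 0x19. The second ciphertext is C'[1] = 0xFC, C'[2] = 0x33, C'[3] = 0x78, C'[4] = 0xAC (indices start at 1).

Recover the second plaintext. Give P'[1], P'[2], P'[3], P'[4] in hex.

P'[1] = 0x73, P'[2] = 0x2A, P'[3] = 0x08, P'[4] = 0x4A

In OFB with a reused IV, both messages share the same keystream S_i, so C_i ⊕ C'_i = P_i ⊕ P'_i and thus P'_i = P_i ⊕ C_i ⊕ C'_i.
P'[1]: 0xB3 ⊕ 0x3C ⊕ 0xFC = 0x73.
P'[2]: 0x7C ⊕ 0x65 ⊕ 0x33 = 0x2A.
P'[3]: 0x64 ⊕ 0x14 ⊕ 0x78 = 0x08.
P'[4]: 0xFF ⊕ 0x19 ⊕ 0xAC = 0x4A.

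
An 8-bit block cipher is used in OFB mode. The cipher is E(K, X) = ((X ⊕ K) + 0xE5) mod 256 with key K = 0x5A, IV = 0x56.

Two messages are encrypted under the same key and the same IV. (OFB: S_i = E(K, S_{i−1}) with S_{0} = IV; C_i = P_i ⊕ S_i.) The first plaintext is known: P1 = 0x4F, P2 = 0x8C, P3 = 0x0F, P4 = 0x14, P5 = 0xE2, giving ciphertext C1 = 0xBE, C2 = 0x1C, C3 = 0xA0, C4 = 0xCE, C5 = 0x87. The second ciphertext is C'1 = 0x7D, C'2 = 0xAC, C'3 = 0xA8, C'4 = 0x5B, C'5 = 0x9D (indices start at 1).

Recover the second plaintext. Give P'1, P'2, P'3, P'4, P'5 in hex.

In OFB with a reused IV, both messages share the same keystream S_i, so C_i ⊕ C'_i = P_i ⊕ P'_i and thus P'_i = P_i ⊕ C_i ⊕ C'_i.
P'1: 0x4F ⊕ 0xBE ⊕ 0x7D = 0x8C.
P'2: 0x8C ⊕ 0x1C ⊕ 0xAC = 0x3C.
P'3: 0x0F ⊕ 0xA0 ⊕ 0xA8 = 0x07.
P'4: 0x14 ⊕ 0xCE ⊕ 0x5B = 0x81.
P'5: 0xE2 ⊕ 0x87 ⊕ 0x9D = 0xF8.

P'1 = 0x8C, P'2 = 0x3C, P'3 = 0x07, P'4 = 0x81, P'5 = 0xF8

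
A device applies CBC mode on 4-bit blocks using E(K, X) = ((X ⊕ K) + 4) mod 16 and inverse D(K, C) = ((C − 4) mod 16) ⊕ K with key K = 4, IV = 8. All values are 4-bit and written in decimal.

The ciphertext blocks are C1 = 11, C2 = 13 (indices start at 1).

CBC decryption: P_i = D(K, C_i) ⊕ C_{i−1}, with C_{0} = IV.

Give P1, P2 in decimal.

P1 = 11, P2 = 6

P1: D(K, 11) = 3; 3 ⊕ 8 = 11.
P2: D(K, 13) = 13; 13 ⊕ 11 = 6.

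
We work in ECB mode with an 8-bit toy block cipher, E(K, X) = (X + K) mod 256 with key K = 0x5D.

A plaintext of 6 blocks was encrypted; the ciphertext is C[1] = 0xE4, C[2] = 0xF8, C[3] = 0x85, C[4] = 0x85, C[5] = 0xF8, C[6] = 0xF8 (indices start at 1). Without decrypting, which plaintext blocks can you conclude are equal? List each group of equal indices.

ECB encrypts each block independently with the same key, so equal ciphertext blocks imply equal plaintext blocks.
C[2] = C[5] = C[6] = 0xF8, so P[2] = P[5] = P[6].
C[3] = C[4] = 0x85, so P[3] = P[4].

P[2] = P[5] = P[6]; P[3] = P[4]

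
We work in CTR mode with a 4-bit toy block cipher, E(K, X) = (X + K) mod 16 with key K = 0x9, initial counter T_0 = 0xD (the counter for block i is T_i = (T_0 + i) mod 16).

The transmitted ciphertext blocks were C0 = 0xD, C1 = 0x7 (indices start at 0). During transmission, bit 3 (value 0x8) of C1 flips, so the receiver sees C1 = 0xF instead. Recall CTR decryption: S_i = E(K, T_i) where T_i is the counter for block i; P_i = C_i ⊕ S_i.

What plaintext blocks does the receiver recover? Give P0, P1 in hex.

P0 = 0xB, P1 = 0x8

Only C1 changed, to 0xF. In CTR, a change in C_i flips the same bit in P_i only; the keystream is unaffected. Decrypting the received ciphertext:
P0: T = 0xD, S = E(K, T) = 0x6; 0xD ⊕ 0x6 = 0xB.
P1: T = 0xE, S = E(K, T) = 0x7; 0xF ⊕ 0x7 = 0x8.
Blocks that differ from the original plaintext: P1.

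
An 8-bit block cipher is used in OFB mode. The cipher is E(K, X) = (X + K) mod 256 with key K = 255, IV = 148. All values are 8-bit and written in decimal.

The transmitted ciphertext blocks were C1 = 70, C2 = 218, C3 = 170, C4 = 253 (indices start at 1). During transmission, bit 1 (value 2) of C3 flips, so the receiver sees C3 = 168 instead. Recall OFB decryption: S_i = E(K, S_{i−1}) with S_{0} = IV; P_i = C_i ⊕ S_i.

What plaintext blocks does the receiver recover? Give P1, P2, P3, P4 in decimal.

P1 = 213, P2 = 72, P3 = 57, P4 = 109

Only C3 changed, to 168. In OFB, a change in C_i flips the same bit in P_i only; the keystream is unaffected. Decrypting the received ciphertext:
P1: S = E(K, 148) = 147; 70 ⊕ 147 = 213.
P2: S = E(K, 147) = 146; 218 ⊕ 146 = 72.
P3: S = E(K, 146) = 145; 168 ⊕ 145 = 57.
P4: S = E(K, 145) = 144; 253 ⊕ 144 = 109.
Blocks that differ from the original plaintext: P3.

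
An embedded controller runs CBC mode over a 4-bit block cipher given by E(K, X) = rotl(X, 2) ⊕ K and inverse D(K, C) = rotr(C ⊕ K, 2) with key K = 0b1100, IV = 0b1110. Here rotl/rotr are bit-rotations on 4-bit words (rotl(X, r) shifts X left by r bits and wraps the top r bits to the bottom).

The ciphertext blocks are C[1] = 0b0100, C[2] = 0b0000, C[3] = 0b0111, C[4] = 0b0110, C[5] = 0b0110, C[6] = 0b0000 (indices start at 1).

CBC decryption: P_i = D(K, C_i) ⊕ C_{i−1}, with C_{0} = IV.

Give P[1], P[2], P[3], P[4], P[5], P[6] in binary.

P[1]: D(K, 0b0100) = 0b0010; 0b0010 ⊕ 0b1110 = 0b1100.
P[2]: D(K, 0b0000) = 0b0011; 0b0011 ⊕ 0b0100 = 0b0111.
P[3]: D(K, 0b0111) = 0b1110; 0b1110 ⊕ 0b0000 = 0b1110.
P[4]: D(K, 0b0110) = 0b1010; 0b1010 ⊕ 0b0111 = 0b1101.
P[5]: D(K, 0b0110) = 0b1010; 0b1010 ⊕ 0b0110 = 0b1100.
P[6]: D(K, 0b0000) = 0b0011; 0b0011 ⊕ 0b0110 = 0b0101.

P[1] = 0b1100, P[2] = 0b0111, P[3] = 0b1110, P[4] = 0b1101, P[5] = 0b1100, P[6] = 0b0101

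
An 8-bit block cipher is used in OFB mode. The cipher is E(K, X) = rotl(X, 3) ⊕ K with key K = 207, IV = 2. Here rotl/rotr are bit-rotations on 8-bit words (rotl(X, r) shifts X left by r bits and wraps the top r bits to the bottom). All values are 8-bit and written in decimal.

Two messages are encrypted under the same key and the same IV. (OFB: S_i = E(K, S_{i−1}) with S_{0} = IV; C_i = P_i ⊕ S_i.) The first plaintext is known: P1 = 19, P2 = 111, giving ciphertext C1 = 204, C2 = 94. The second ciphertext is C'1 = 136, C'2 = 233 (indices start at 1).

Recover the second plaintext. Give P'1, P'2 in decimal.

In OFB with a reused IV, both messages share the same keystream S_i, so C_i ⊕ C'_i = P_i ⊕ P'_i and thus P'_i = P_i ⊕ C_i ⊕ C'_i.
P'1: 19 ⊕ 204 ⊕ 136 = 87.
P'2: 111 ⊕ 94 ⊕ 233 = 216.

P'1 = 87, P'2 = 216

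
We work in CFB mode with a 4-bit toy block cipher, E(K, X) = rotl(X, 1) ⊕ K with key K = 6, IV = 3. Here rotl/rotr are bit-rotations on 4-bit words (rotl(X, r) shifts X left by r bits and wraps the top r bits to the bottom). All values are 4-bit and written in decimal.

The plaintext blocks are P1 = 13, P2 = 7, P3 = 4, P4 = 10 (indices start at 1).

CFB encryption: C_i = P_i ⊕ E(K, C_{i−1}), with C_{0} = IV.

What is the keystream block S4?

8

C1: E(K, 3) = 0; 13 ⊕ 0 = 13.
C2: E(K, 13) = 13; 7 ⊕ 13 = 10.
C3: E(K, 10) = 3; 4 ⊕ 3 = 7.
C4: E(K, 7) = 8; 10 ⊕ 8 = 2.
So S4 = 8.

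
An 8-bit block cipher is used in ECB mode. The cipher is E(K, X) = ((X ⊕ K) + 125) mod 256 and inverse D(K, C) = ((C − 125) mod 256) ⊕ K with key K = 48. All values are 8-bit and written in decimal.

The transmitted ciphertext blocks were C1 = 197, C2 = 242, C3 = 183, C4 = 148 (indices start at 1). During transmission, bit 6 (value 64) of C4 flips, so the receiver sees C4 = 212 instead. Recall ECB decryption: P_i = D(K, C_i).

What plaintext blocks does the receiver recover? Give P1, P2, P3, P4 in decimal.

P1 = 120, P2 = 69, P3 = 10, P4 = 103

Only C4 changed, to 212. In ECB, a change in C_i affects only P_i. Decrypting the received ciphertext:
P1: D(K, 197) = 120.
P2: D(K, 242) = 69.
P3: D(K, 183) = 10.
P4: D(K, 212) = 103.
Blocks that differ from the original plaintext: P4.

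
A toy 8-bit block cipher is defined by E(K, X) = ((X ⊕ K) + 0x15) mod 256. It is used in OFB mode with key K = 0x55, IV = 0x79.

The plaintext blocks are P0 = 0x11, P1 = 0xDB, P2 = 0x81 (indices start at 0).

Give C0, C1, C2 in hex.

OFB encryption: S_i = E(K, S_{i−1}) with S_{−1} = IV; C_i = P_i ⊕ S_i.
C0: S = E(K, 0x79) = 0x41; 0x11 ⊕ 0x41 = 0x50.
C1: S = E(K, 0x41) = 0x29; 0xDB ⊕ 0x29 = 0xF2.
C2: S = E(K, 0x29) = 0x91; 0x81 ⊕ 0x91 = 0x10.

C0 = 0x50, C1 = 0xF2, C2 = 0x10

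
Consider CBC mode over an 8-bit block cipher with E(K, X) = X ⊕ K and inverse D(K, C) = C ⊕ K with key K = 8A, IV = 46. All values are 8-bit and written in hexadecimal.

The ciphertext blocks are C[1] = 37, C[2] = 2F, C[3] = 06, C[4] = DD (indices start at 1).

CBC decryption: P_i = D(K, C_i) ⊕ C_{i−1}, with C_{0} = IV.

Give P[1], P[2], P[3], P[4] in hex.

P[1] = FB, P[2] = 92, P[3] = A3, P[4] = 51

P[1]: D(K, 37) = BD; BD ⊕ 46 = FB.
P[2]: D(K, 2F) = A5; A5 ⊕ 37 = 92.
P[3]: D(K, 06) = 8C; 8C ⊕ 2F = A3.
P[4]: D(K, DD) = 57; 57 ⊕ 06 = 51.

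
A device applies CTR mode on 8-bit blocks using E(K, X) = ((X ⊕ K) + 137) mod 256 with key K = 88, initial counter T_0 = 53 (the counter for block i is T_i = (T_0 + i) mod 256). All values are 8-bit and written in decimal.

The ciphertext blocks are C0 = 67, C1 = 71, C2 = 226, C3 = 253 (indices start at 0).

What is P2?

CTR decryption: S_i = E(K, T_i) where T_i is the counter for block i; P_i = C_i ⊕ S_i.
P2: T = 55, S = E(K, T) = 248; 226 ⊕ 248 = 26.

P2 = 26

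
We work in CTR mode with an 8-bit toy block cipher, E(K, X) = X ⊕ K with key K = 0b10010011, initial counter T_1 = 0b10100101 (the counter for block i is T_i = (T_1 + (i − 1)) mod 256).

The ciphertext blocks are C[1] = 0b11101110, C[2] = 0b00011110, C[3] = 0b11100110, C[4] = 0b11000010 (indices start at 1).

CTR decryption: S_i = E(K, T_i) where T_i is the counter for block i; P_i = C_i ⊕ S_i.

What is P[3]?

P[3]: T = 0b10100111, S = E(K, T) = 0b00110100; 0b11100110 ⊕ 0b00110100 = 0b11010010.

P[3] = 0b11010010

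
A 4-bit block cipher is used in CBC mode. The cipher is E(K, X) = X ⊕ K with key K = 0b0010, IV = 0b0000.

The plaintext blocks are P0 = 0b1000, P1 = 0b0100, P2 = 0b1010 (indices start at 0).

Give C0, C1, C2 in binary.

C0 = 0b1010, C1 = 0b1100, C2 = 0b0100

CBC encryption: C_i = E(K, P_i ⊕ C_{i−1}), with C_{−1} = IV.
C0: P0 ⊕ 0b0000 = 0b1000; E(K, 0b1000) = 0b1010.
C1: P1 ⊕ 0b1010 = 0b1110; E(K, 0b1110) = 0b1100.
C2: P2 ⊕ 0b1100 = 0b0110; E(K, 0b0110) = 0b0100.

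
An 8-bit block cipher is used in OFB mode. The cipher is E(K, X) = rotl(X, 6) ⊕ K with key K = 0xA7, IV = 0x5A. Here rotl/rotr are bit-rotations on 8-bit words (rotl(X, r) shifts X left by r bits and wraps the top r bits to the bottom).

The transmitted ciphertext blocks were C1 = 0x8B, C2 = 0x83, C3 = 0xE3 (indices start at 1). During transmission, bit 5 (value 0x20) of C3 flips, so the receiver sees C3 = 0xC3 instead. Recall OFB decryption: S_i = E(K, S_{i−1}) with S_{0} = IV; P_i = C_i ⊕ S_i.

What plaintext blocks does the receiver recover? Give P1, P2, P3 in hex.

Only C3 changed, to 0xC3. In OFB, a change in C_i flips the same bit in P_i only; the keystream is unaffected. Decrypting the received ciphertext:
P1: S = E(K, 0x5A) = 0x31; 0x8B ⊕ 0x31 = 0xBA.
P2: S = E(K, 0x31) = 0xEB; 0x83 ⊕ 0xEB = 0x68.
P3: S = E(K, 0xEB) = 0x5D; 0xC3 ⊕ 0x5D = 0x9E.
Blocks that differ from the original plaintext: P3.

P1 = 0xBA, P2 = 0x68, P3 = 0x9E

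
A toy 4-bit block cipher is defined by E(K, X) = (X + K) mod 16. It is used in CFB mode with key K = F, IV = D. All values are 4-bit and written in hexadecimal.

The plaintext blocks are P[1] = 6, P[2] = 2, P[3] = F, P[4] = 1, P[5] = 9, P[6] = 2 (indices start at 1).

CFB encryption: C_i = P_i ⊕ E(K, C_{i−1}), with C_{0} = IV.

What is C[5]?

C[1]: E(K, D) = C; 6 ⊕ C = A.
C[2]: E(K, A) = 9; 2 ⊕ 9 = B.
C[3]: E(K, B) = A; F ⊕ A = 5.
C[4]: E(K, 5) = 4; 1 ⊕ 4 = 5.
C[5]: E(K, 5) = 4; 9 ⊕ 4 = D.

C[5] = D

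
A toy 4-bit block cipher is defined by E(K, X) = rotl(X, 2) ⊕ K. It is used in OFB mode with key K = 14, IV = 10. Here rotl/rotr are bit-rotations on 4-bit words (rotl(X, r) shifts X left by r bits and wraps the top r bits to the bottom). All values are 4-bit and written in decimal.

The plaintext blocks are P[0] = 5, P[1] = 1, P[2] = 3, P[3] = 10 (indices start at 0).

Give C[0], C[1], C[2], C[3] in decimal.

OFB encryption: S_i = E(K, S_{i−1}) with S_{−1} = IV; C_i = P_i ⊕ S_i.
C[0]: S = E(K, 10) = 4; 5 ⊕ 4 = 1.
C[1]: S = E(K, 4) = 15; 1 ⊕ 15 = 14.
C[2]: S = E(K, 15) = 1; 3 ⊕ 1 = 2.
C[3]: S = E(K, 1) = 10; 10 ⊕ 10 = 0.

C[0] = 1, C[1] = 14, C[2] = 2, C[3] = 0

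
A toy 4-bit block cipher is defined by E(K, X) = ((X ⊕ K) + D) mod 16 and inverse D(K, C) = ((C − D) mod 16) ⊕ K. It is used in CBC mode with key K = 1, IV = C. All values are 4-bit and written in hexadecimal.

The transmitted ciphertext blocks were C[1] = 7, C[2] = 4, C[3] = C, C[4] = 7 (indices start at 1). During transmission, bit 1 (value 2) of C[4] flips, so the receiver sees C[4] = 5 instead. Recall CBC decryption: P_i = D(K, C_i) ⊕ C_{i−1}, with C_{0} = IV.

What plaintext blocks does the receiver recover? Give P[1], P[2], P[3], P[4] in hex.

P[1] = 7, P[2] = 1, P[3] = A, P[4] = 5

Only C[4] changed, to 5. In CBC, a change in C_i garbles P_i and flips the same bit in P_{i+1}. Decrypting the received ciphertext:
P[1]: D(K, 7) = B; B ⊕ C = 7.
P[2]: D(K, 4) = 6; 6 ⊕ 7 = 1.
P[3]: D(K, C) = E; E ⊕ 4 = A.
P[4]: D(K, 5) = 9; 9 ⊕ C = 5.
Blocks that differ from the original plaintext: P[4].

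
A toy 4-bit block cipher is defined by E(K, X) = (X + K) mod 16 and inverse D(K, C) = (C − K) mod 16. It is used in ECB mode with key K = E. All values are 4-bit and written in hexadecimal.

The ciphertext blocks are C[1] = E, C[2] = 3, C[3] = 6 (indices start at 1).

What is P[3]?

ECB decryption: P_i = D(K, C_i).
P[3]: D(K, 6) = 8.

P[3] = 8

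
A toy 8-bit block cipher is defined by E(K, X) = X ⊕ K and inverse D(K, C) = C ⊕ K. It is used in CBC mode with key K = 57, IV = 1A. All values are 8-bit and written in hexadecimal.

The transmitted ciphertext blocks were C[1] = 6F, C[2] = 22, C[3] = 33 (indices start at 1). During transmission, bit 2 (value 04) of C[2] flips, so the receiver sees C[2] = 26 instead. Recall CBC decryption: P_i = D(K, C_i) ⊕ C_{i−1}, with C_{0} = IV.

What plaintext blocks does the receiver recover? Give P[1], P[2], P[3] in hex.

P[1] = 22, P[2] = 1E, P[3] = 42

Only C[2] changed, to 26. In CBC, a change in C_i garbles P_i and flips the same bit in P_{i+1}. Decrypting the received ciphertext:
P[1]: D(K, 6F) = 38; 38 ⊕ 1A = 22.
P[2]: D(K, 26) = 71; 71 ⊕ 6F = 1E.
P[3]: D(K, 33) = 64; 64 ⊕ 26 = 42.
Blocks that differ from the original plaintext: P[2], P[3].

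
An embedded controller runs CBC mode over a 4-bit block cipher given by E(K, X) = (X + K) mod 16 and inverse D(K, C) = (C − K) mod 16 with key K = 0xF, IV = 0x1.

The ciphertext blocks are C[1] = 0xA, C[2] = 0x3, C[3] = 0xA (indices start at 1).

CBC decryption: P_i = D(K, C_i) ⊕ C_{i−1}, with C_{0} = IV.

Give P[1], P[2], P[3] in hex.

P[1]: D(K, 0xA) = 0xB; 0xB ⊕ 0x1 = 0xA.
P[2]: D(K, 0x3) = 0x4; 0x4 ⊕ 0xA = 0xE.
P[3]: D(K, 0xA) = 0xB; 0xB ⊕ 0x3 = 0x8.

P[1] = 0xA, P[2] = 0xE, P[3] = 0x8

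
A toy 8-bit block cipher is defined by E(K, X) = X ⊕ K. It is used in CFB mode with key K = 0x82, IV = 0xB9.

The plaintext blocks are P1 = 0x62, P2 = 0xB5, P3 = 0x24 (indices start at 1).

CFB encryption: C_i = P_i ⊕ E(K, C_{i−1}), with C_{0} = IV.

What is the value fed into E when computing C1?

C1: E(K, 0xB9) = 0x3B; 0x62 ⊕ 0x3B = 0x59.
So the input to E for block 1 is 0xB9.

0xB9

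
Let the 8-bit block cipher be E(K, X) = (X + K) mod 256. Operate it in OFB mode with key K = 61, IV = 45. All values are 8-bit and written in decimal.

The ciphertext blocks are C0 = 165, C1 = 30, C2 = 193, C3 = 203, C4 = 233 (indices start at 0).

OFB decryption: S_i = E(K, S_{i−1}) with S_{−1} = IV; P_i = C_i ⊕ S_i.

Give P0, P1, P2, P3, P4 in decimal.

P0: S = E(K, 45) = 106; 165 ⊕ 106 = 207.
P1: S = E(K, 106) = 167; 30 ⊕ 167 = 185.
P2: S = E(K, 167) = 228; 193 ⊕ 228 = 37.
P3: S = E(K, 228) = 33; 203 ⊕ 33 = 234.
P4: S = E(K, 33) = 94; 233 ⊕ 94 = 183.

P0 = 207, P1 = 185, P2 = 37, P3 = 234, P4 = 183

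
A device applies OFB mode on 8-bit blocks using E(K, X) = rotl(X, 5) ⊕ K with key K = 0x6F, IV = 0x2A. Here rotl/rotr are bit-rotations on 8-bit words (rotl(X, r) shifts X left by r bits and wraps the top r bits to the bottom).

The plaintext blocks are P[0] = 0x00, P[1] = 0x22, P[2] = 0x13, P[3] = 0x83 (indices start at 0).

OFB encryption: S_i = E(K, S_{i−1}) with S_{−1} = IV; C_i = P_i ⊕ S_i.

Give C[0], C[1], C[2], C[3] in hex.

C[0]: S = E(K, 0x2A) = 0x2A; 0x00 ⊕ 0x2A = 0x2A.
C[1]: S = E(K, 0x2A) = 0x2A; 0x22 ⊕ 0x2A = 0x08.
C[2]: S = E(K, 0x2A) = 0x2A; 0x13 ⊕ 0x2A = 0x39.
C[3]: S = E(K, 0x2A) = 0x2A; 0x83 ⊕ 0x2A = 0xA9.

C[0] = 0x2A, C[1] = 0x08, C[2] = 0x39, C[3] = 0xA9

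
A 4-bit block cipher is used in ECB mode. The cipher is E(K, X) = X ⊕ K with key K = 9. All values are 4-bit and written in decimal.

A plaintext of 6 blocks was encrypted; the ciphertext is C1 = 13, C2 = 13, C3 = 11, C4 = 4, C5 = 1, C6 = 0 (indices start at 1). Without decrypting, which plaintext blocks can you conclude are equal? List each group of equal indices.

ECB encrypts each block independently with the same key, so equal ciphertext blocks imply equal plaintext blocks.
C1 = C2 = 13, so P1 = P2.

P1 = P2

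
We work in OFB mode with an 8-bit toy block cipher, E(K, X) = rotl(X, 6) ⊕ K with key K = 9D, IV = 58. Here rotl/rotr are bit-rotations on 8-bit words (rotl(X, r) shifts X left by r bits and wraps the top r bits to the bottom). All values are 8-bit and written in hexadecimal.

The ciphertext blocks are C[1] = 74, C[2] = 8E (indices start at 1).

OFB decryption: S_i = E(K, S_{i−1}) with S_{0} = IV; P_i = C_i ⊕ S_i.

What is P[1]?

P[1]: S = E(K, 58) = 8B; 74 ⊕ 8B = FF.

P[1] = FF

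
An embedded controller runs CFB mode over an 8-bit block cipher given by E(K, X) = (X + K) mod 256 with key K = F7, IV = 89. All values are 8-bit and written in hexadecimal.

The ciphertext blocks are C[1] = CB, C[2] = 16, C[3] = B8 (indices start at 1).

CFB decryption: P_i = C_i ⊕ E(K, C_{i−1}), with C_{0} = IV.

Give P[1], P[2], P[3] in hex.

P[1]: E(K, 89) = 80; CB ⊕ 80 = 4B.
P[2]: E(K, CB) = C2; 16 ⊕ C2 = D4.
P[3]: E(K, 16) = 0D; B8 ⊕ 0D = B5.

P[1] = 4B, P[2] = D4, P[3] = B5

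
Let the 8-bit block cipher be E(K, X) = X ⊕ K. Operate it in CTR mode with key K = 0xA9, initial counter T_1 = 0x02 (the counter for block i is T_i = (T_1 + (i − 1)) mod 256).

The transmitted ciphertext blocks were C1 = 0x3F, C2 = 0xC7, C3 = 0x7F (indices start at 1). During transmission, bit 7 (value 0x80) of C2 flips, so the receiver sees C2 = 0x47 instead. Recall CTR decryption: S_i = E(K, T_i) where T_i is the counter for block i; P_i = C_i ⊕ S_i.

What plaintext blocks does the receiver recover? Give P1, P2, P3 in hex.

Only C2 changed, to 0x47. In CTR, a change in C_i flips the same bit in P_i only; the keystream is unaffected. Decrypting the received ciphertext:
P1: T = 0x02, S = E(K, T) = 0xAB; 0x3F ⊕ 0xAB = 0x94.
P2: T = 0x03, S = E(K, T) = 0xAA; 0x47 ⊕ 0xAA = 0xED.
P3: T = 0x04, S = E(K, T) = 0xAD; 0x7F ⊕ 0xAD = 0xD2.
Blocks that differ from the original plaintext: P2.

P1 = 0x94, P2 = 0xED, P3 = 0xD2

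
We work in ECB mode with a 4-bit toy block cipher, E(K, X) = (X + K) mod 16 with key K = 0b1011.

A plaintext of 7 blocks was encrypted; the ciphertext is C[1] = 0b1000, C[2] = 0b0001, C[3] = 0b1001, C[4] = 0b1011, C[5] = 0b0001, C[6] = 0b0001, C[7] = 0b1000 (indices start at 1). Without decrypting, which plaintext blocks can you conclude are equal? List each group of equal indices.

ECB encrypts each block independently with the same key, so equal ciphertext blocks imply equal plaintext blocks.
C[1] = C[7] = 0b1000, so P[1] = P[7].
C[2] = C[5] = C[6] = 0b0001, so P[2] = P[5] = P[6].

P[1] = P[7]; P[2] = P[5] = P[6]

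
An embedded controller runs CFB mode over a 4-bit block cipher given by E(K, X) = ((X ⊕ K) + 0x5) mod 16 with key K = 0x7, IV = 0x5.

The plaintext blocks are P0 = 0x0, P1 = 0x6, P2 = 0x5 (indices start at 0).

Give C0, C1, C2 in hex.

C0 = 0x7, C1 = 0x3, C2 = 0xC

CFB encryption: C_i = P_i ⊕ E(K, C_{i−1}), with C_{−1} = IV.
C0: E(K, 0x5) = 0x7; 0x0 ⊕ 0x7 = 0x7.
C1: E(K, 0x7) = 0x5; 0x6 ⊕ 0x5 = 0x3.
C2: E(K, 0x3) = 0x9; 0x5 ⊕ 0x9 = 0xC.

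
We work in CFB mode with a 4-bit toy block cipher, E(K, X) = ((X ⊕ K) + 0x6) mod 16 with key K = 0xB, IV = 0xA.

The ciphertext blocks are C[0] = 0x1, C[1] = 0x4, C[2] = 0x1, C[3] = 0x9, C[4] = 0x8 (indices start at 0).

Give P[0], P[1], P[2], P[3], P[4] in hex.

CFB decryption: P_i = C_i ⊕ E(K, C_{i−1}), with C_{−1} = IV.
P[0]: E(K, 0xA) = 0x7; 0x1 ⊕ 0x7 = 0x6.
P[1]: E(K, 0x1) = 0x0; 0x4 ⊕ 0x0 = 0x4.
P[2]: E(K, 0x4) = 0x5; 0x1 ⊕ 0x5 = 0x4.
P[3]: E(K, 0x1) = 0x0; 0x9 ⊕ 0x0 = 0x9.
P[4]: E(K, 0x9) = 0x8; 0x8 ⊕ 0x8 = 0x0.

P[0] = 0x6, P[1] = 0x4, P[2] = 0x4, P[3] = 0x9, P[4] = 0x0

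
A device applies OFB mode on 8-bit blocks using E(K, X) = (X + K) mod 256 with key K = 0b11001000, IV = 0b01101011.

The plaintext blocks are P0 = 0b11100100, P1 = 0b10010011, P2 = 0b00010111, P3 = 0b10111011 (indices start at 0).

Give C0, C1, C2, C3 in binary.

OFB encryption: S_i = E(K, S_{i−1}) with S_{−1} = IV; C_i = P_i ⊕ S_i.
C0: S = E(K, 0b01101011) = 0b00110011; 0b11100100 ⊕ 0b00110011 = 0b11010111.
C1: S = E(K, 0b00110011) = 0b11111011; 0b10010011 ⊕ 0b11111011 = 0b01101000.
C2: S = E(K, 0b11111011) = 0b11000011; 0b00010111 ⊕ 0b11000011 = 0b11010100.
C3: S = E(K, 0b11000011) = 0b10001011; 0b10111011 ⊕ 0b10001011 = 0b00110000.

C0 = 0b11010111, C1 = 0b01101000, C2 = 0b11010100, C3 = 0b00110000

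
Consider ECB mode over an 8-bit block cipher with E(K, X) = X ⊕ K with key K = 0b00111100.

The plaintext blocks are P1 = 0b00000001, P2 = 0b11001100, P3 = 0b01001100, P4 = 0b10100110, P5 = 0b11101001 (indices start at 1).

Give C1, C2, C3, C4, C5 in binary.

ECB encryption: C_i = E(K, P_i).
C1: E(K, 0b00000001) = 0b00111101.
C2: E(K, 0b11001100) = 0b11110000.
C3: E(K, 0b01001100) = 0b01110000.
C4: E(K, 0b10100110) = 0b10011010.
C5: E(K, 0b11101001) = 0b11010101.

C1 = 0b00111101, C2 = 0b11110000, C3 = 0b01110000, C4 = 0b10011010, C5 = 0b11010101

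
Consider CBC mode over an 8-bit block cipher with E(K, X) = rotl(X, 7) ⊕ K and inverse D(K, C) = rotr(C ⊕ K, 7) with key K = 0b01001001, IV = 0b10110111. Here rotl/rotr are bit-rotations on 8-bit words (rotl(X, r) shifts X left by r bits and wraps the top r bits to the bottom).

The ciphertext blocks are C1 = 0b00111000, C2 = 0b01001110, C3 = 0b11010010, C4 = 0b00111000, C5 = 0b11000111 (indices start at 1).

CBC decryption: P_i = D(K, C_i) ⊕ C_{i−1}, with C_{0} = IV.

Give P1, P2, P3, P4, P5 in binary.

P1: D(K, 0b00111000) = 0b11100010; 0b11100010 ⊕ 0b10110111 = 0b01010101.
P2: D(K, 0b01001110) = 0b00001110; 0b00001110 ⊕ 0b00111000 = 0b00110110.
P3: D(K, 0b11010010) = 0b00110111; 0b00110111 ⊕ 0b01001110 = 0b01111001.
P4: D(K, 0b00111000) = 0b11100010; 0b11100010 ⊕ 0b11010010 = 0b00110000.
P5: D(K, 0b11000111) = 0b00011101; 0b00011101 ⊕ 0b00111000 = 0b00100101.

P1 = 0b01010101, P2 = 0b00110110, P3 = 0b01111001, P4 = 0b00110000, P5 = 0b00100101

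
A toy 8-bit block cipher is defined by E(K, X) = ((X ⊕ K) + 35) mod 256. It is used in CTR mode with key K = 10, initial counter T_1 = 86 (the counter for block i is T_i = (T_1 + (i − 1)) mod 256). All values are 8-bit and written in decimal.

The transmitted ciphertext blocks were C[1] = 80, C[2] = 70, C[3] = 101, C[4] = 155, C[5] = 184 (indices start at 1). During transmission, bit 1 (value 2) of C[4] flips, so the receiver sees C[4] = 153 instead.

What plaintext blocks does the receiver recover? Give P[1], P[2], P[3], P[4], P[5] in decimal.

P[1] = 47, P[2] = 198, P[3] = 16, P[4] = 239, P[5] = 203

CTR decryption: S_i = E(K, T_i) where T_i is the counter for block i; P_i = C_i ⊕ S_i.
Only C[4] changed, to 153. In CTR, a change in C_i flips the same bit in P_i only; the keystream is unaffected. Decrypting the received ciphertext:
P[1]: T = 86, S = E(K, T) = 127; 80 ⊕ 127 = 47.
P[2]: T = 87, S = E(K, T) = 128; 70 ⊕ 128 = 198.
P[3]: T = 88, S = E(K, T) = 117; 101 ⊕ 117 = 16.
P[4]: T = 89, S = E(K, T) = 118; 153 ⊕ 118 = 239.
P[5]: T = 90, S = E(K, T) = 115; 184 ⊕ 115 = 203.
Blocks that differ from the original plaintext: P[4].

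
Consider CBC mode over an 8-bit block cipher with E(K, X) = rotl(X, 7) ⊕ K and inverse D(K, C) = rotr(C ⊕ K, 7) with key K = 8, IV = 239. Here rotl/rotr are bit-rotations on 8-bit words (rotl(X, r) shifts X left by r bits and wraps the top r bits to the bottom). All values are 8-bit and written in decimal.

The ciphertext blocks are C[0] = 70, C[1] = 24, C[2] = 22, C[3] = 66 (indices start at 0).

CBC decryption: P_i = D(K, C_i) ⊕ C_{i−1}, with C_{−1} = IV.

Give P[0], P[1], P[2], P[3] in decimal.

P[0]: D(K, 70) = 156; 156 ⊕ 239 = 115.
P[1]: D(K, 24) = 32; 32 ⊕ 70 = 102.
P[2]: D(K, 22) = 60; 60 ⊕ 24 = 36.
P[3]: D(K, 66) = 148; 148 ⊕ 22 = 130.

P[0] = 115, P[1] = 102, P[2] = 36, P[3] = 130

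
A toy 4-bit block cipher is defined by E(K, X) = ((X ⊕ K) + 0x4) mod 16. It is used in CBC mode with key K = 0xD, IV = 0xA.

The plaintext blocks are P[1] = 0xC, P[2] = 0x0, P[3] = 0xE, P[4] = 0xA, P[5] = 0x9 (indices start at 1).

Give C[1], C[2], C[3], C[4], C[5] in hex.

CBC encryption: C_i = E(K, P_i ⊕ C_{i−1}), with C_{0} = IV.
C[1]: P[1] ⊕ 0xA = 0x6; E(K, 0x6) = 0xF.
C[2]: P[2] ⊕ 0xF = 0xF; E(K, 0xF) = 0x6.
C[3]: P[3] ⊕ 0x6 = 0x8; E(K, 0x8) = 0x9.
C[4]: P[4] ⊕ 0x9 = 0x3; E(K, 0x3) = 0x2.
C[5]: P[5] ⊕ 0x2 = 0xB; E(K, 0xB) = 0xA.

C[1] = 0xF, C[2] = 0x6, C[3] = 0x9, C[4] = 0x2, C[5] = 0xA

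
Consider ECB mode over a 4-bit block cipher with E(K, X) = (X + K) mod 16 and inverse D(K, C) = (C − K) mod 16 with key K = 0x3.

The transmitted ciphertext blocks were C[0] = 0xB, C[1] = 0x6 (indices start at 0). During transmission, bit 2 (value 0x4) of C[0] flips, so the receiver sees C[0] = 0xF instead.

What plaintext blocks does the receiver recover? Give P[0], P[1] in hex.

P[0] = 0xC, P[1] = 0x3

ECB decryption: P_i = D(K, C_i).
Only C[0] changed, to 0xF. In ECB, a change in C_i affects only P_i. Decrypting the received ciphertext:
P[0]: D(K, 0xF) = 0xC.
P[1]: D(K, 0x6) = 0x3.
Blocks that differ from the original plaintext: P[0].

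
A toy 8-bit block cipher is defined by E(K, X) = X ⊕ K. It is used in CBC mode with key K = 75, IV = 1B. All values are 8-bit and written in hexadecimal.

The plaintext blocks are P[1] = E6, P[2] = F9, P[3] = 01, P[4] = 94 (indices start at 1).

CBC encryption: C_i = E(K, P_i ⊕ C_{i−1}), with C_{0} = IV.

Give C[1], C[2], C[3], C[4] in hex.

C[1]: P[1] ⊕ 1B = FD; E(K, FD) = 88.
C[2]: P[2] ⊕ 88 = 71; E(K, 71) = 04.
C[3]: P[3] ⊕ 04 = 05; E(K, 05) = 70.
C[4]: P[4] ⊕ 70 = E4; E(K, E4) = 91.

C[1] = 88, C[2] = 04, C[3] = 70, C[4] = 91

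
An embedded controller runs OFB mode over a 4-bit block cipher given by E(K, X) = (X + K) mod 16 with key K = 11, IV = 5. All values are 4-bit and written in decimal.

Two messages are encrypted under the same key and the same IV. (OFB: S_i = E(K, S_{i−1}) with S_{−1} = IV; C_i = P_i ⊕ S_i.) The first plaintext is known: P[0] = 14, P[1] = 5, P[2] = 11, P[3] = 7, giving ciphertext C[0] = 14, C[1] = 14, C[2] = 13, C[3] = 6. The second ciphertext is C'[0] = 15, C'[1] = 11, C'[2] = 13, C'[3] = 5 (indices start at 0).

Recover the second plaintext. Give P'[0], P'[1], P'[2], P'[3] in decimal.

P'[0] = 15, P'[1] = 0, P'[2] = 11, P'[3] = 4

In OFB with a reused IV, both messages share the same keystream S_i, so C_i ⊕ C'_i = P_i ⊕ P'_i and thus P'_i = P_i ⊕ C_i ⊕ C'_i.
P'[0]: 14 ⊕ 14 ⊕ 15 = 15.
P'[1]: 5 ⊕ 14 ⊕ 11 = 0.
P'[2]: 11 ⊕ 13 ⊕ 13 = 11.
P'[3]: 7 ⊕ 6 ⊕ 5 = 4.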